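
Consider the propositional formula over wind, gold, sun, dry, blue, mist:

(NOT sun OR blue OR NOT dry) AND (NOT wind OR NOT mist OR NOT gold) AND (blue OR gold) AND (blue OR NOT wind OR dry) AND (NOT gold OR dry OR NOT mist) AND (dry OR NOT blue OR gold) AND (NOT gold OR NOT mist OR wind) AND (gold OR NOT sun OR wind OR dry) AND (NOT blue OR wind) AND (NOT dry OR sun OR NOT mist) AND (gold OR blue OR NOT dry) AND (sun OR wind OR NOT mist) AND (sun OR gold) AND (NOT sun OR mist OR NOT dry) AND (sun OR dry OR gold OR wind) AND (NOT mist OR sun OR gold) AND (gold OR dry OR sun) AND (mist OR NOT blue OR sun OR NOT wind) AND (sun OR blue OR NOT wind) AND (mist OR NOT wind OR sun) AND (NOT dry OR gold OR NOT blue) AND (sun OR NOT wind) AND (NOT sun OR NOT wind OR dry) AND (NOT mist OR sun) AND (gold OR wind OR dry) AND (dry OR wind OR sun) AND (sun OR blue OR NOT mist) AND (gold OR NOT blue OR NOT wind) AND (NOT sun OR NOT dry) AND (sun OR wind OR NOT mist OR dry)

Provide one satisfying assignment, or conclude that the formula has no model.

Suppose blue = false.
Unit clause (gold) forces gold = true.
Suppose sun = true.
Unit clause (NOT dry) forces dry = false.
Unit clause (NOT wind) forces wind = false.
Unit clause (NOT mist) forces mist = false.
Every clause now holds.

wind ↦ false; gold ↦ true; sun ↦ true; dry ↦ false; blue ↦ false; mist ↦ false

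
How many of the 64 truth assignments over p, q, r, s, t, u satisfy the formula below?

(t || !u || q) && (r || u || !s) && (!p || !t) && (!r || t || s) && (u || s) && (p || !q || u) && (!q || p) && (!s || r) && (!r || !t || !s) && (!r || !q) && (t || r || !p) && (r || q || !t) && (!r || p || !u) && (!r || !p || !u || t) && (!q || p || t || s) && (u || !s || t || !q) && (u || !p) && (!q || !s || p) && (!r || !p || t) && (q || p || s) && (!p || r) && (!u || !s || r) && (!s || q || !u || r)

There are 2^6 = 64 truth assignments over (p, q, r, s, t, u).
Split on s. With s = true, the clauses containing s are satisfied and !s drops from the rest; 1 of the 2^5 = 32 assignments to the other variables satisfy what remains.
With s = false, by the same count on the reduced clause set, 0 assignments work.
(One model: p=F, q=F, r=T, s=T, t=F, u=F.)
Total: 1 + 0 = 1.

1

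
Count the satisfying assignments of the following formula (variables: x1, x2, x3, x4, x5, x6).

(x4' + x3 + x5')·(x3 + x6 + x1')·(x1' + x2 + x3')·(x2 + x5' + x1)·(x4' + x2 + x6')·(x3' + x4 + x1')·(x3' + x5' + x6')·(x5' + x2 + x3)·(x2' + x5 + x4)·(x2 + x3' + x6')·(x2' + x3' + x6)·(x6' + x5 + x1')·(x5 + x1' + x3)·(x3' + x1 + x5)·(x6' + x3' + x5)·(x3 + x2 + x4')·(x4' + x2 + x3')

7

There are 2^6 = 64 truth assignments over (x1, x2, x3, x4, x5, x6).
Split on x1. With x1 = 1, the clauses containing x1 are satisfied and x1' drops from the rest; 1 of the 2^5 = 32 assignments to the other variables satisfy what remains.
With x1 = 0, by the same count on the reduced clause set, 6 assignments work.
Total: 1 + 6 = 7.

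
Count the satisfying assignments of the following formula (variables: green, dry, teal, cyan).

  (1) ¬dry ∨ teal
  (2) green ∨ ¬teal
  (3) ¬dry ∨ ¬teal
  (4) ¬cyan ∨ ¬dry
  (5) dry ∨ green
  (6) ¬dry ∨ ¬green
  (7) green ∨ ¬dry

There are 2^4 = 16 truth assignments over (green, dry, teal, cyan).
Check each against the 7 clauses (columns in the order green, dry, teal, cyan):
  F F F F  ✗ fails (dry ∨ green)
  F F F T  ✗ fails (dry ∨ green)
  F F T F  ✗ fails (green ∨ ¬teal)
  F F T T  ✗ fails (green ∨ ¬teal)
  F T F F  ✗ fails (¬dry ∨ teal)
  F T F T  ✗ fails (¬dry ∨ teal)
  F T T F  ✗ fails (green ∨ ¬teal)
  F T T T  ✗ fails (green ∨ ¬teal)
  T F F F  ✓ satisfies all
  T F F T  ✓ satisfies all
  T F T F  ✓ satisfies all
  T F T T  ✓ satisfies all
  T T F F  ✗ fails (¬dry ∨ teal)
  T T F T  ✗ fails (¬dry ∨ teal)
  T T T F  ✗ fails (¬dry ∨ ¬teal)
  T T T T  ✗ fails (¬dry ∨ ¬teal)
4 of the 16 rows are models.

4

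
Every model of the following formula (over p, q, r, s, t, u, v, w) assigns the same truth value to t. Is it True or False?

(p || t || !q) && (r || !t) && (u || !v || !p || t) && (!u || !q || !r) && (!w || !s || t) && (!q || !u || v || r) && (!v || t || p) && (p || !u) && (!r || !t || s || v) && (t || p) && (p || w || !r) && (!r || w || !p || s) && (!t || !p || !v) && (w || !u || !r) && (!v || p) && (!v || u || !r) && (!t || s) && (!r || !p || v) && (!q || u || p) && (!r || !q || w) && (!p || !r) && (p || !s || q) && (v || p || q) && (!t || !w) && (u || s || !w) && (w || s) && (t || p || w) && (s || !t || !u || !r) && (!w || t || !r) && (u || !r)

False

Suppose t = true.
(r) alone gives r = true.
(s) alone gives s = true.
(!p) alone gives p = false.
(!u) alone gives u = false.
But (u) is also a unit clause — contradiction.
So every satisfying assignment has t = False.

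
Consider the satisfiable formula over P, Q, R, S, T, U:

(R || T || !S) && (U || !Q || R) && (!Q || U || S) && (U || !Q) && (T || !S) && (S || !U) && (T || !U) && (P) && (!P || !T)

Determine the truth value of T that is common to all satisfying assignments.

Suppose T = true.
The clause (P) is unit, so P = true.
That conflicts with the unit clause (!P).
So every satisfying assignment has T = False.

False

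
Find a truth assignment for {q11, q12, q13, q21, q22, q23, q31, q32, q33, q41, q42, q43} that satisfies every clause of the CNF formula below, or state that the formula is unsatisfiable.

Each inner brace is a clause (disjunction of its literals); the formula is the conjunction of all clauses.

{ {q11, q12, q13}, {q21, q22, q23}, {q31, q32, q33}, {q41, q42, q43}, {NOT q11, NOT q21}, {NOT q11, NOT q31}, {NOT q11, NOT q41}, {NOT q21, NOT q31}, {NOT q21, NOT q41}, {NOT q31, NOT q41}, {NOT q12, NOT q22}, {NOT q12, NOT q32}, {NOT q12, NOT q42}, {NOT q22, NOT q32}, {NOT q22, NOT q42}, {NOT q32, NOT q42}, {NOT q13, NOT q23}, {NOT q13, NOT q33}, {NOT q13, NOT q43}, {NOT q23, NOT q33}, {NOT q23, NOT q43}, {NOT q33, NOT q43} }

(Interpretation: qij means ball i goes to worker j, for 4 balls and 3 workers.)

UNSATISFIABLE

Suppose q11 = false.
Suppose q12 = true.
From the singleton clause (NOT q22), q22 = false.
From the singleton clause (NOT q32), q32 = false.
From the singleton clause (NOT q42), q42 = false.
Suppose q21 = true.
From the singleton clause (NOT q31), q31 = false.
From the singleton clause (q33), q33 = true.
From the singleton clause (NOT q41), q41 = false.
From the singleton clause (q43), q43 = true.
But (NOT q43) is also a unit clause — contradiction.
Backtrack on q21: now try q21 = false.
From the singleton clause (q23), q23 = true.
From the singleton clause (NOT q13), q13 = false.
From the singleton clause (NOT q33), q33 = false.
From the singleton clause (q31), q31 = true.
From the singleton clause (NOT q41), q41 = false.
From the singleton clause (q43), q43 = true.
But (NOT q43) is also a unit clause — contradiction.
Either choice for q21 ends in contradiction.
Backtrack on q12: now try q12 = false.
From the singleton clause (q13), q13 = true.
From the singleton clause (NOT q23), q23 = false.
From the singleton clause (NOT q33), q33 = false.
From the singleton clause (NOT q43), q43 = false.
Suppose q21 = true.
From the singleton clause (NOT q31), q31 = false.
From the singleton clause (q32), q32 = true.
From the singleton clause (NOT q41), q41 = false.
From the singleton clause (q42), q42 = true.
But (NOT q42) is also a unit clause — contradiction.
Backtrack on q21: now try q21 = false.
From the singleton clause (q22), q22 = true.
From the singleton clause (NOT q32), q32 = false.
From the singleton clause (q31), q31 = true.
From the singleton clause (NOT q41), q41 = false.
From the singleton clause (q42), q42 = true.
But (NOT q42) is also a unit clause — contradiction.
Either choice for q21 ends in contradiction.
Either choice for q12 ends in contradiction.
Backtrack on q11: now try q11 = true.
From the singleton clause (NOT q21), q21 = false.
From the singleton clause (NOT q31), q31 = false.
From the singleton clause (NOT q41), q41 = false.
Suppose q22 = true.
From the singleton clause (NOT q12), q12 = false.
From the singleton clause (NOT q32), q32 = false.
From the singleton clause (q33), q33 = true.
From the singleton clause (NOT q42), q42 = false.
From the singleton clause (q43), q43 = true.
But (NOT q43) is also a unit clause — contradiction.
Backtrack on q22: now try q22 = false.
From the singleton clause (q23), q23 = true.
From the singleton clause (NOT q13), q13 = false.
From the singleton clause (NOT q33), q33 = false.
From the singleton clause (q32), q32 = true.
From the singleton clause (NOT q12), q12 = false.
From the singleton clause (NOT q42), q42 = false.
From the singleton clause (q43), q43 = true.
But (NOT q43) is also a unit clause — contradiction.
Either choice for q22 ends in contradiction.
Either choice for q11 ends in contradiction.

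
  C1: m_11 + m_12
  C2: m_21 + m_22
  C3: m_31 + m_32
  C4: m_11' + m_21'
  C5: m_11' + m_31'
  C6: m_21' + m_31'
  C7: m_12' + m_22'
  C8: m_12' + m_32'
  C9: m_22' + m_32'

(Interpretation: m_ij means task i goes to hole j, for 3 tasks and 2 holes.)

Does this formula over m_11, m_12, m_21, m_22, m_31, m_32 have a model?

No

Case m_11 = 1:
(m_21') alone gives m_21 = 0.
(m_22) alone gives m_22 = 1.
(m_31') alone gives m_31 = 0.
(m_32) alone gives m_32 = 1.
That conflicts with the unit clause (m_32').
Undo m_11 and try m_11 = 0.
(m_12) alone gives m_12 = 1.
(m_22') alone gives m_22 = 0.
(m_21) alone gives m_21 = 1.
(m_31') alone gives m_31 = 0.
(m_32) alone gives m_32 = 1.
That conflicts with the unit clause (m_32').
Either choice for m_11 ends in contradiction.
No assignment satisfies every clause.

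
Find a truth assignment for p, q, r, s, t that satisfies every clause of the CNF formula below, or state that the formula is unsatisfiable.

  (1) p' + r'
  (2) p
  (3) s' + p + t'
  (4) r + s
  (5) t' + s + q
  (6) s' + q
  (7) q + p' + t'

p: 1; q: 1; r: 0; s: 1; t: 0

Unit clause (p) forces p = 1.
Unit clause (r') forces r = 0.
Unit clause (s) forces s = 1.
Unit clause (q) forces q = 1.
Every clause is now satisfied; t is unconstrained.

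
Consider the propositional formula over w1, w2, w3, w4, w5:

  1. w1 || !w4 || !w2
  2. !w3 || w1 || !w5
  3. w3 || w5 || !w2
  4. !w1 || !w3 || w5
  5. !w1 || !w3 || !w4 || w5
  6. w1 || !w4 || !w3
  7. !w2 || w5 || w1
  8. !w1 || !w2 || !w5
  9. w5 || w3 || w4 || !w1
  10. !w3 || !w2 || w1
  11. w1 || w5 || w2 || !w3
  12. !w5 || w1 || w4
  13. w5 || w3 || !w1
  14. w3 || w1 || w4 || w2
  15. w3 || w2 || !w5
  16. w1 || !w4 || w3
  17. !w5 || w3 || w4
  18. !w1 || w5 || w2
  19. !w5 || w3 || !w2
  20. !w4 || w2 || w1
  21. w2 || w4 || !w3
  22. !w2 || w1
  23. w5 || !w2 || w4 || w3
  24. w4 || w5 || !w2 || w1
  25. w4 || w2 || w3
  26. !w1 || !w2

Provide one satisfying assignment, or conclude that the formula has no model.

w1 ↦ true, w2 ↦ false, w3 ↦ true, w4 ↦ true, w5 ↦ true

Case w2 = false:
Case w3 = true:
(w4) alone gives w4 = true.
(w1) alone gives w1 = true.
(w5) alone gives w5 = true.
This assignment satisfies each clause.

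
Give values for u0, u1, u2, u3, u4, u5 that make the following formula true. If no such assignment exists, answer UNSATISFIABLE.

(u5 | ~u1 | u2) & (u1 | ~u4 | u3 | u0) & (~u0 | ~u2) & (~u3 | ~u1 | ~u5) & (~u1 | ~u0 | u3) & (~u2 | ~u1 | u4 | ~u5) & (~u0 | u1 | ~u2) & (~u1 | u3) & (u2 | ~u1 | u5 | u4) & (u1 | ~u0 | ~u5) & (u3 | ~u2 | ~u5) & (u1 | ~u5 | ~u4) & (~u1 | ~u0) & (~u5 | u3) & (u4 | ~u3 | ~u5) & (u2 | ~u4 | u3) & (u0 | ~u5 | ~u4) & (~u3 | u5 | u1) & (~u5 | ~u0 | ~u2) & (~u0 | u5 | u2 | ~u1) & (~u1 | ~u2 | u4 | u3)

u0: 1, u1: 0, u2: 0, u3: 0, u4: 0, u5: 0

Branch on u0: set u0 = 1.
Unit clause (~u2) forces u2 = 0.
Unit clause (~u1) forces u1 = 0.
Unit clause (~u5) forces u5 = 0.
Unit clause (~u3) forces u3 = 0.
Unit clause (~u4) forces u4 = 0.
Every clause now holds.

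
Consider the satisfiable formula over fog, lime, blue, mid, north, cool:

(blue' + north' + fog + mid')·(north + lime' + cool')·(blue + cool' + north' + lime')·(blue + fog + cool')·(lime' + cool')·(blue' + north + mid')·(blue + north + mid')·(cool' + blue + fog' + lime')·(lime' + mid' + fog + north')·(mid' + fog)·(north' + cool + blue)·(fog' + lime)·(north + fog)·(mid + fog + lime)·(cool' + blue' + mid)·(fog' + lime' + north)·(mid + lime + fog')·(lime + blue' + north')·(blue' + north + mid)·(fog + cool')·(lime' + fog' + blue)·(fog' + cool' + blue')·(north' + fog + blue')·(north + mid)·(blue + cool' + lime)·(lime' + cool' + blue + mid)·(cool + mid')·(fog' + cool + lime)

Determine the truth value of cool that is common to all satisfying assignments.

False

Suppose cool = 1.
From the singleton clause (lime'), lime = 0.
From the singleton clause (fog'), fog = 0.
But (fog) is also a unit clause — contradiction.
So every satisfying assignment has cool = False.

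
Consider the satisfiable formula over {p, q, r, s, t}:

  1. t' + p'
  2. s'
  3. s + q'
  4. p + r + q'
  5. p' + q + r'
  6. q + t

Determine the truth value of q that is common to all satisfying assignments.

False

Suppose q = 1.
The clause (s') is unit, so s = 0.
That conflicts with the unit clause (s).
So every satisfying assignment has q = False.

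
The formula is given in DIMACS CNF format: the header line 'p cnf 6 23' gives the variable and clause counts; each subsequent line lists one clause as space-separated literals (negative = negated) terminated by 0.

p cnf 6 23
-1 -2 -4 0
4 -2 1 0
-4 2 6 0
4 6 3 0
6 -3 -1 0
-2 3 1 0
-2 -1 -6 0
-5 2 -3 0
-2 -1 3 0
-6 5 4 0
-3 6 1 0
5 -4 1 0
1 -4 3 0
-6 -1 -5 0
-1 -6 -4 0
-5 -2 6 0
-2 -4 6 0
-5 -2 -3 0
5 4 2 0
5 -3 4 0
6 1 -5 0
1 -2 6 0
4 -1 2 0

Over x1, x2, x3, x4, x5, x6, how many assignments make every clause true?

There are 2^6 = 64 truth assignments over (x1, x2, x3, x4, x5, x6).
Split on x2. With x2 = True, the clauses containing x2 are satisfied and ¬x2 drops from the rest; 0 of the 2^5 = 32 assignments to the other variables satisfy what remains.
With x2 = False, by the same count on the reduced clause set, 1 assignment works.
Total: 0 + 1 = 1.

1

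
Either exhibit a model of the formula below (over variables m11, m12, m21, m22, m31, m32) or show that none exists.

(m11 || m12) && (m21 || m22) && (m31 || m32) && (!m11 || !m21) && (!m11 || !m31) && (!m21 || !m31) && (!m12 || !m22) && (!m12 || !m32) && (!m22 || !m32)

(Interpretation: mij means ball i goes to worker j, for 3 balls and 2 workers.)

UNSATISFIABLE

Case m11 = true:
Unit clause (!m21) forces m21 = false.
Unit clause (m22) forces m22 = true.
Unit clause (!m31) forces m31 = false.
Unit clause (m32) forces m32 = true.
That conflicts with the unit clause (!m32).
So m11 must be the other value — set m11 = false.
Unit clause (m12) forces m12 = true.
Unit clause (!m22) forces m22 = false.
Unit clause (m21) forces m21 = true.
Unit clause (!m31) forces m31 = false.
Unit clause (m32) forces m32 = true.
That conflicts with the unit clause (!m32).
Neither m11 = true nor m11 = false works.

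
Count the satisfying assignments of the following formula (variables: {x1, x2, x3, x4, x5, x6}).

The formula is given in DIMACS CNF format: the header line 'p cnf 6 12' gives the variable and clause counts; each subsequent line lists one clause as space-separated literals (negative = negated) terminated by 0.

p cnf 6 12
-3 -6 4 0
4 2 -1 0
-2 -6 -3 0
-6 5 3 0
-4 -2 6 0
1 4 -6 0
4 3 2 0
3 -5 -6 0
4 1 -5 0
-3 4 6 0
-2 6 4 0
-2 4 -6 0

12

There are 2^6 = 64 truth assignments over (x1, x2, x3, x4, x5, x6).
Split on x2. With x2 = True, the clauses containing x2 are satisfied and ¬x2 drops from the rest; 0 of the 2^5 = 32 assignments to the other variables satisfy what remains.
With x2 = False, by the same count on the reduced clause set, 12 assignments work.
(One model: x1=F, x2=F, x3=F, x4=T, x5=F, x6=F.)
Total: 0 + 12 = 12.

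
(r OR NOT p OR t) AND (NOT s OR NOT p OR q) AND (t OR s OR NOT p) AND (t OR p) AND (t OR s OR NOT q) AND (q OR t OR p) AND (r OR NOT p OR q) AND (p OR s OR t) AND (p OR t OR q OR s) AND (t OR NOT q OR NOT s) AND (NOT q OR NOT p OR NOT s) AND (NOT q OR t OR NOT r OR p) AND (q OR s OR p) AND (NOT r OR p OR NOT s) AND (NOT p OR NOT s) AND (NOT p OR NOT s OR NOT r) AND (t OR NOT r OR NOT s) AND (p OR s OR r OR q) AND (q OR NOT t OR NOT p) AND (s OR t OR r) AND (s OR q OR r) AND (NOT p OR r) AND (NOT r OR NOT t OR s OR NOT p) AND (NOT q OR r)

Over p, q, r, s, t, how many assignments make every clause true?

2

There are 2^5 = 32 truth assignments over (p, q, r, s, t).
Split on r. With r = true, the clauses containing r are satisfied and NOT r drops from the rest; 1 of the 2^4 = 16 assignments to the other variables satisfy what remains.
With r = false, by the same count on the reduced clause set, 1 assignment works.
(One model: p=F, q=F, r=F, s=T, t=T.)
Total: 1 + 1 = 2.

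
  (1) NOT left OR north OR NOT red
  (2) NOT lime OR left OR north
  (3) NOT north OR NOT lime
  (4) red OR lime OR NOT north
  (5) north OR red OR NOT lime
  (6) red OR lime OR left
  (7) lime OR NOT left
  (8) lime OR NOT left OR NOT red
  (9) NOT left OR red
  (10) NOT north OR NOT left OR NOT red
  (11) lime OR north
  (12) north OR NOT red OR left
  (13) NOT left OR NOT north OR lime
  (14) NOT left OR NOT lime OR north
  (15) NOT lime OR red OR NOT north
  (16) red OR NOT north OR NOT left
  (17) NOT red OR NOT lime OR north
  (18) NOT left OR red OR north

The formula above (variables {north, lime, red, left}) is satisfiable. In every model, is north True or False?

Suppose north = false.
(lime) alone gives lime = true.
(left) alone gives left = true.
Now (NOT left) is unsatisfied and unit — conflict.
So every satisfying assignment has north = True.

True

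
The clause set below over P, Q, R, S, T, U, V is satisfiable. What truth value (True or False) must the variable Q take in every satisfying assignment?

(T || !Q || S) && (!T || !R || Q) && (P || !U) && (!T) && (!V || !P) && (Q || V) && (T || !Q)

False

Suppose Q = true.
Unit clause (!T) forces T = false.
Now (T) is unsatisfied and unit — conflict.
So every satisfying assignment has Q = False.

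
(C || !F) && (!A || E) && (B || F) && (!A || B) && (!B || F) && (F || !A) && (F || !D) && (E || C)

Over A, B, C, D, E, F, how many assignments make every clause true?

10

There are 2^6 = 64 truth assignments over (A, B, C, D, E, F).
Split on F. With F = true, the clauses containing F are satisfied and !F drops from the rest; 10 of the 2^5 = 32 assignments to the other variables satisfy what remains.
With F = false, by the same count on the reduced clause set, 0 assignments work.
Total: 10 + 0 = 10.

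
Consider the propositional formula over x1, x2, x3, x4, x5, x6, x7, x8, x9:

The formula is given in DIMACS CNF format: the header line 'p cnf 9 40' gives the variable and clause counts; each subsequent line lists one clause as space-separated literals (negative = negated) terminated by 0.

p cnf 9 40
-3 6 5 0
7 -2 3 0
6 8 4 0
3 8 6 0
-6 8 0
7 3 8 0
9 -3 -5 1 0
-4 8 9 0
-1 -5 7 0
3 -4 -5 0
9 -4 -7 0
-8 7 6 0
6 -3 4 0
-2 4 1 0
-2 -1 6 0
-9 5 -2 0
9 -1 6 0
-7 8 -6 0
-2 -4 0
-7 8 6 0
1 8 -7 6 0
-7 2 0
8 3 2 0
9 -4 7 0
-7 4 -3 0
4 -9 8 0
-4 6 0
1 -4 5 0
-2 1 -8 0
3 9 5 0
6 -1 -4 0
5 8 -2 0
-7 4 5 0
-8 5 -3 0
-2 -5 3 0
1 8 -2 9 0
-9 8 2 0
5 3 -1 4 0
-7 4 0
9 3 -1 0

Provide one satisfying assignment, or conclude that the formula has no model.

x1 ↦ False, x2 ↦ False, x3 ↦ False, x4 ↦ False, x5 ↦ False, x6 ↦ True, x7 ↦ False, x8 ↦ True, x9 ↦ True

Suppose x6 = True.
Unit clause (x8) forces x8 = True.
Suppose x2 = False.
Unit clause (¬x7) forces x7 = False.
Suppose x1 = False.
Suppose x9 = True.
Suppose x4 = False.
Suppose x5 = False.
Unit clause (¬x3) forces x3 = False.
Every clause now holds.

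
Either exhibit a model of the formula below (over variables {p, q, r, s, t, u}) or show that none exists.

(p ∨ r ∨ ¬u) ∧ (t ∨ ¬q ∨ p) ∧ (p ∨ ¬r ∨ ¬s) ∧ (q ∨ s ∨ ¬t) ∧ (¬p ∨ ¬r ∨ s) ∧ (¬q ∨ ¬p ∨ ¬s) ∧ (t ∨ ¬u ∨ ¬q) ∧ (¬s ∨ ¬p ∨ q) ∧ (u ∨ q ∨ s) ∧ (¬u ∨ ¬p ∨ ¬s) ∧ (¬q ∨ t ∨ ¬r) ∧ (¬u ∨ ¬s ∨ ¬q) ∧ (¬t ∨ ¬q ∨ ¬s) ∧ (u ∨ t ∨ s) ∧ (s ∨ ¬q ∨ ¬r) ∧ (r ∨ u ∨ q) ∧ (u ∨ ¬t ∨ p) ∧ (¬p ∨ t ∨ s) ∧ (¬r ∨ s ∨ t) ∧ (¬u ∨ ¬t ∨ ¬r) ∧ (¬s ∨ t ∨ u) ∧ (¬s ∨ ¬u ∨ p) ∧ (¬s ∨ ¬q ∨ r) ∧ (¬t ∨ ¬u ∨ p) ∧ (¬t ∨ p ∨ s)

p: True,  q: True,  r: False,  s: False,  t: True,  u: True

Suppose p = True.
Suppose r = False.
Suppose q = True.
(¬s) alone gives s = False.
(t) alone gives t = True.
Every clause is now satisfied; u is unconstrained.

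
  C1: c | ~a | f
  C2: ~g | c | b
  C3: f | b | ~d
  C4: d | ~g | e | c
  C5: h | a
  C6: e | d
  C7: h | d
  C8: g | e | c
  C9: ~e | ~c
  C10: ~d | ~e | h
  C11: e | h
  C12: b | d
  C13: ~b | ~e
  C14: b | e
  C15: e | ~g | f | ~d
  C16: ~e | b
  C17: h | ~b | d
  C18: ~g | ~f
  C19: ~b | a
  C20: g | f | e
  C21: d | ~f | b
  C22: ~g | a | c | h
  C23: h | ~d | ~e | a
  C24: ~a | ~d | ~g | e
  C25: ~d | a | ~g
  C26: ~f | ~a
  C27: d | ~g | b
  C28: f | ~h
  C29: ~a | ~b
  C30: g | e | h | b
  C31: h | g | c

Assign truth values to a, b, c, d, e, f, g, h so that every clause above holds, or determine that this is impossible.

UNSATISFIABLE

Case h = 1:
From the singleton clause (f), f = 1.
From the singleton clause (~g), g = 0.
From the singleton clause (~a), a = 0.
From the singleton clause (~b), b = 0.
From the singleton clause (d), d = 1.
From the singleton clause (e), e = 1.
But (~e) is also a unit clause — contradiction.
Backtrack on h: now try h = 0.
From the singleton clause (a), a = 1.
From the singleton clause (d), d = 1.
From the singleton clause (~e), e = 0.
But (e) is also a unit clause — contradiction.
Both values of h lead to a conflict.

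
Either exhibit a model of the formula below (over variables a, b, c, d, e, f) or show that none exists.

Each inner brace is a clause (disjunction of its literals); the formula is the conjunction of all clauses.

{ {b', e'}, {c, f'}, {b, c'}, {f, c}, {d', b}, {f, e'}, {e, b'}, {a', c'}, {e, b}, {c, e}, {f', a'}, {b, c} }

UNSATISFIABLE

Branch on b: set b = 0.
The clause (c') is unit, so c = 0.
But (c) is also a unit clause — contradiction.
Backtrack on b: now try b = 1.
The clause (e') is unit, so e = 0.
But (e) is also a unit clause — contradiction.
Neither b = 1 nor b = 0 works.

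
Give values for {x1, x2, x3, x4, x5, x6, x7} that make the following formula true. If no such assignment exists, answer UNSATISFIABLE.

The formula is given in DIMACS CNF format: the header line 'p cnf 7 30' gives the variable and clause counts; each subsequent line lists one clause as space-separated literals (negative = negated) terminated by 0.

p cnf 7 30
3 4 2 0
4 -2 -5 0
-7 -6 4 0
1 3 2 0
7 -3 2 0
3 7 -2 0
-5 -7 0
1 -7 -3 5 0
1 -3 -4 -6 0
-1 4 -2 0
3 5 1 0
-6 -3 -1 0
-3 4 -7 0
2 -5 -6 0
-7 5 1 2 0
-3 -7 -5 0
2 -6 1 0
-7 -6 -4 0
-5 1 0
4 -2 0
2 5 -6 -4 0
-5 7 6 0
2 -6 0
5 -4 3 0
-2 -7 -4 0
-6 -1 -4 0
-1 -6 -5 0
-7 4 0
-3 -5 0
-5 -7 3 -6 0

x1=False, x2=True, x3=True, x4=True, x5=False, x6=False, x7=False

Try x5 = False.
Try x3 = True.
Try x7 = False.
(x2) alone gives x2 = True.
(x4) alone gives x4 = True.
Try x1 = False.
(¬x6) alone gives x6 = False.
This assignment satisfies each clause.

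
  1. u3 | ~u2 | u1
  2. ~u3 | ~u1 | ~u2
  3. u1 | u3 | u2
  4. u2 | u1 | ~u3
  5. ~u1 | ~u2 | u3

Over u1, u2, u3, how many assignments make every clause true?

3

There are 2^3 = 8 truth assignments over (u1, u2, u3).
Split on u3. With u3 = 1, the clauses containing u3 are satisfied and ~u3 drops from the rest; 2 of the 2^2 = 4 assignments to the other variables satisfy what remains.
With u3 = 0, by the same count on the reduced clause set, 1 assignment works.
Total: 2 + 1 = 3.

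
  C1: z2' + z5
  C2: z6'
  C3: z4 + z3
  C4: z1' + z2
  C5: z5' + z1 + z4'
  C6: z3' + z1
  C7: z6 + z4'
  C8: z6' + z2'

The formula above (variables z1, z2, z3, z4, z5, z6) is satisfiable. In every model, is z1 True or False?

True

Suppose z1 = 0.
Unit clause (z6') forces z6 = 0.
Unit clause (z3') forces z3 = 0.
Unit clause (z4) forces z4 = 1.
Now (z4') is unsatisfied and unit — conflict.
So every satisfying assignment has z1 = True.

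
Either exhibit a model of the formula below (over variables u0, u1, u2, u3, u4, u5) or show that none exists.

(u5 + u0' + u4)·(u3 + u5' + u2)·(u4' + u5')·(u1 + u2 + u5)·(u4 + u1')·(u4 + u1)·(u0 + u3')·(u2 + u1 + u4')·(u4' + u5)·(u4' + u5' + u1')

UNSATISFIABLE

Branch on u4: set u4 = 0.
(u1') alone gives u1 = 0.
Now (u1) is unsatisfied and unit — conflict.
Undo u4 and try u4 = 1.
(u5') alone gives u5 = 0.
Now (u5) is unsatisfied and unit — conflict.
Both values of u4 lead to a conflict.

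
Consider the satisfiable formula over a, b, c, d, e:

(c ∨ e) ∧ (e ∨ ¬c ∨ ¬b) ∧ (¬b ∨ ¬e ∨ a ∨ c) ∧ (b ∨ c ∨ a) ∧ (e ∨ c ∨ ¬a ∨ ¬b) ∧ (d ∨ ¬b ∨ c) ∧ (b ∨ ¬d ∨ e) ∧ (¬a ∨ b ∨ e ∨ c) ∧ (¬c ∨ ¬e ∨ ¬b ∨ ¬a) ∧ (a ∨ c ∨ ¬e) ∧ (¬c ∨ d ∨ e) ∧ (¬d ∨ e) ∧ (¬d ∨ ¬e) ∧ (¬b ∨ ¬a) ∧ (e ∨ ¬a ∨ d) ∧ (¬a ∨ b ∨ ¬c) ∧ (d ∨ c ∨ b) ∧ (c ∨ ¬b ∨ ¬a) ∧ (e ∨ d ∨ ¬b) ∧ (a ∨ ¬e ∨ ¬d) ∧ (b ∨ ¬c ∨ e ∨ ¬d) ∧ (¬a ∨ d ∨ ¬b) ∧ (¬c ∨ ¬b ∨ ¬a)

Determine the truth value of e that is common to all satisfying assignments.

True

Suppose e = False.
The clause (c) is unit, so c = True.
The clause (¬b) is unit, so b = False.
The clause (¬d) is unit, so d = False.
Now (d) is unsatisfied and unit — conflict.
So every satisfying assignment has e = True.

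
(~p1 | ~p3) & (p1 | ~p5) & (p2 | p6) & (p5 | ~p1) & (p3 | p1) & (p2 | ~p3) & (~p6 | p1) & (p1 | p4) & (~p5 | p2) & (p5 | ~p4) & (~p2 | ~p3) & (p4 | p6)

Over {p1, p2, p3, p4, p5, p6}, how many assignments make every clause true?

There are 2^6 = 64 truth assignments over (p1, p2, p3, p4, p5, p6).
Split on p5. With p5 = 1, the clauses containing p5 are satisfied and ~p5 drops from the rest; 3 of the 2^5 = 32 assignments to the other variables satisfy what remains.
With p5 = 0, by the same count on the reduced clause set, 0 assignments work.
(One model: p1=T, p2=T, p3=F, p4=F, p5=T, p6=T.)
Total: 3 + 0 = 3.

3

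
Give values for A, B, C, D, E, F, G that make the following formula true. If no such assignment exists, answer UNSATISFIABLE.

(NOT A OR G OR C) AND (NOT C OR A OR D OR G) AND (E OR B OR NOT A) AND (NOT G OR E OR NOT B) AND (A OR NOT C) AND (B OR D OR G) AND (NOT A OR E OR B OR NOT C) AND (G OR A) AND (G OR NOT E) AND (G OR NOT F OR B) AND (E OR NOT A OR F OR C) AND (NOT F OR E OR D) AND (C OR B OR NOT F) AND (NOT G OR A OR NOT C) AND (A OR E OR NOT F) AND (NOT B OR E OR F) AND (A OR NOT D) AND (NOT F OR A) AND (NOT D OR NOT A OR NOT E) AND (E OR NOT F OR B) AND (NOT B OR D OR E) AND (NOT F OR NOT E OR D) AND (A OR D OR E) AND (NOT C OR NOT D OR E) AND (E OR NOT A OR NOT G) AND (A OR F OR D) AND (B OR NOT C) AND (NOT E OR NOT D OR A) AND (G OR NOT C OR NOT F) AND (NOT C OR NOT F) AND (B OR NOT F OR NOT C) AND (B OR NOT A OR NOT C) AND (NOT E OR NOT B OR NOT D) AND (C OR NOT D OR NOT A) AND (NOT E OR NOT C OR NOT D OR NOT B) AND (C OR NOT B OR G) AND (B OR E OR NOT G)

A ↦ true,  B ↦ false,  C ↦ false,  D ↦ false,  E ↦ true,  F ↦ false,  G ↦ true

Case A = true:
Case G = true:
The clause (E) is unit, so E = true.
The clause (NOT D) is unit, so D = false.
The clause (NOT F) is unit, so F = false.
Case B = false:
The clause (NOT C) is unit, so C = false.
All clauses are satisfied.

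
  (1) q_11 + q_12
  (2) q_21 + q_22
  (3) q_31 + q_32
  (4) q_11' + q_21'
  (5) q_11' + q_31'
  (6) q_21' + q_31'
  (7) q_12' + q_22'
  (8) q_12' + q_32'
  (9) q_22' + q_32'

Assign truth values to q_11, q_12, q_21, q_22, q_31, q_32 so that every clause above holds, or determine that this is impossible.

Try q_11 = 1.
(q_21') alone gives q_21 = 0.
(q_22) alone gives q_22 = 1.
(q_31') alone gives q_31 = 0.
(q_32) alone gives q_32 = 1.
Now (q_32') is unsatisfied and unit — conflict.
So q_11 must be the other value — set q_11 = 0.
(q_12) alone gives q_12 = 1.
(q_22') alone gives q_22 = 0.
(q_21) alone gives q_21 = 1.
(q_31') alone gives q_31 = 0.
(q_32) alone gives q_32 = 1.
Now (q_32') is unsatisfied and unit — conflict.
Either choice for q_11 ends in contradiction.

UNSATISFIABLE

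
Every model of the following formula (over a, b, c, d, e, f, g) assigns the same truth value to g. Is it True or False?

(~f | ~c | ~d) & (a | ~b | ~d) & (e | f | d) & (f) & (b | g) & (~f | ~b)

Suppose g = 0.
The clause (f) is unit, so f = 1.
The clause (b) is unit, so b = 1.
That conflicts with the unit clause (~b).
So every satisfying assignment has g = True.

True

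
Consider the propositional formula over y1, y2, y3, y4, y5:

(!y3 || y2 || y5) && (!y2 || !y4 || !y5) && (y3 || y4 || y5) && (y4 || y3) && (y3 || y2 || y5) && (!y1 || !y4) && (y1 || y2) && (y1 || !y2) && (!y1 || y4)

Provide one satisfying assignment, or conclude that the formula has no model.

UNSATISFIABLE

Suppose y4 = true.
The clause (!y1) is unit, so y1 = false.
The clause (y2) is unit, so y2 = true.
Now (!y2) is unsatisfied and unit — conflict.
So y4 must be the other value — set y4 = false.
The clause (y3) is unit, so y3 = true.
The clause (!y1) is unit, so y1 = false.
The clause (y2) is unit, so y2 = true.
Now (!y2) is unsatisfied and unit — conflict.
Either choice for y4 ends in contradiction.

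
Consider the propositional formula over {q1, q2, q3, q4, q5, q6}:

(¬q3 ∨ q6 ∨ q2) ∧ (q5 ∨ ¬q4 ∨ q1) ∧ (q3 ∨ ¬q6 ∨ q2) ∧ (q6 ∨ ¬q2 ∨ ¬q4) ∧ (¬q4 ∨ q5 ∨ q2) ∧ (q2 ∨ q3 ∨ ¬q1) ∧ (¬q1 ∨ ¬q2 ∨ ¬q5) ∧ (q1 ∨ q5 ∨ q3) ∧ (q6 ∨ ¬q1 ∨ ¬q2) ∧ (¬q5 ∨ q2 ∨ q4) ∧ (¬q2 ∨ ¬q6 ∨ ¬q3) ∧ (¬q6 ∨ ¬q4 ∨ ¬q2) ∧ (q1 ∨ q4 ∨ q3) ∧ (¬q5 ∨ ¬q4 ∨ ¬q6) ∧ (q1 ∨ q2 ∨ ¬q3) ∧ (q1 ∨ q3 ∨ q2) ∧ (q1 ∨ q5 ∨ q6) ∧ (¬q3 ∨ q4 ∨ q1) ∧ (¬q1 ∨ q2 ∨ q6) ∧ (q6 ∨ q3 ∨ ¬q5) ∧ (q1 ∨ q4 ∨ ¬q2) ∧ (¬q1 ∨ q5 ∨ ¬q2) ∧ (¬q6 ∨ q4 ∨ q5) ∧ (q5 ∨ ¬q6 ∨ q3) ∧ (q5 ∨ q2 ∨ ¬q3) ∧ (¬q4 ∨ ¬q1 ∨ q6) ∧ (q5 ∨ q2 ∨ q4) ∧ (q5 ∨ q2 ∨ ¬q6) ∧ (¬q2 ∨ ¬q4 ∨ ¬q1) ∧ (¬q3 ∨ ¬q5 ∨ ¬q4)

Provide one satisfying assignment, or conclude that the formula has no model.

Branch on q3: set q3 = False.
Branch on q6: set q6 = False.
(¬q5) alone gives q5 = False.
(q1) alone gives q1 = True.
(q2) alone gives q2 = True.
But (¬q2) is also a unit clause — contradiction.
Backtrack on q6: now try q6 = True.
(q2) alone gives q2 = True.
(¬q4) alone gives q4 = False.
(q1) alone gives q1 = True.
(¬q5) alone gives q5 = False.
But (q5) is also a unit clause — contradiction.
Neither q6 = True nor q6 = False works.
Backtrack on q3: now try q3 = True.
Branch on q6: set q6 = True.
(¬q2) alone gives q2 = False.
(q1) alone gives q1 = True.
(q5) alone gives q5 = True.
(q4) alone gives q4 = True.
But (¬q4) is also a unit clause — contradiction.
Backtrack on q6: now try q6 = False.
(q2) alone gives q2 = True.
(¬q4) alone gives q4 = False.
(¬q1) alone gives q1 = False.
But (q1) is also a unit clause — contradiction.
Neither q6 = True nor q6 = False works.
Neither q3 = True nor q3 = False works.

UNSATISFIABLE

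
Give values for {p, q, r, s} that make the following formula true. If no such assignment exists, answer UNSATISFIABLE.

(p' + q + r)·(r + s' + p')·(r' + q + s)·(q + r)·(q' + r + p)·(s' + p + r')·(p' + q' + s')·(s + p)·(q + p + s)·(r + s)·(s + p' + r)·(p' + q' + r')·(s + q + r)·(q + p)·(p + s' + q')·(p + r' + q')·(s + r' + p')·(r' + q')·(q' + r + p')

p: 1, q: 0, r: 1, s: 1

Branch on q: set q = 0.
The clause (r) is unit, so r = 1.
The clause (s) is unit, so s = 1.
The clause (p) is unit, so p = 1.
This assignment satisfies each clause.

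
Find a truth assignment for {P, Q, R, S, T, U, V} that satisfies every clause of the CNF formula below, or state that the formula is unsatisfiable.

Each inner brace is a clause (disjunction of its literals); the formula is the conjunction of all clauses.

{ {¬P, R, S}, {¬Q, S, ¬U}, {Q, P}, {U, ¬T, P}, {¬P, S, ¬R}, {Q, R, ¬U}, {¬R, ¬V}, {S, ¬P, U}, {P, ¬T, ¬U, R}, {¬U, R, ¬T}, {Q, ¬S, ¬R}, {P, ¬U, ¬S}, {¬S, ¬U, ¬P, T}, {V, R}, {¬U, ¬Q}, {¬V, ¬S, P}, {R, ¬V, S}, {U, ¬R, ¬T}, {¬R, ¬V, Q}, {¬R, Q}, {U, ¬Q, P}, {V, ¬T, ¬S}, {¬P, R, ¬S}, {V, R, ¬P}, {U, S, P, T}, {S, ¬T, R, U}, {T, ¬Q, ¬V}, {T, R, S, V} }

Try Q = True.
Unit clause (¬U) forces U = False.
Unit clause (P) forces P = True.
Unit clause (S) forces S = True.
Unit clause (R) forces R = True.
Unit clause (¬V) forces V = False.
Unit clause (¬T) forces T = False.
This assignment satisfies each clause.

P: True; Q: True; R: True; S: True; T: False; U: False; V: False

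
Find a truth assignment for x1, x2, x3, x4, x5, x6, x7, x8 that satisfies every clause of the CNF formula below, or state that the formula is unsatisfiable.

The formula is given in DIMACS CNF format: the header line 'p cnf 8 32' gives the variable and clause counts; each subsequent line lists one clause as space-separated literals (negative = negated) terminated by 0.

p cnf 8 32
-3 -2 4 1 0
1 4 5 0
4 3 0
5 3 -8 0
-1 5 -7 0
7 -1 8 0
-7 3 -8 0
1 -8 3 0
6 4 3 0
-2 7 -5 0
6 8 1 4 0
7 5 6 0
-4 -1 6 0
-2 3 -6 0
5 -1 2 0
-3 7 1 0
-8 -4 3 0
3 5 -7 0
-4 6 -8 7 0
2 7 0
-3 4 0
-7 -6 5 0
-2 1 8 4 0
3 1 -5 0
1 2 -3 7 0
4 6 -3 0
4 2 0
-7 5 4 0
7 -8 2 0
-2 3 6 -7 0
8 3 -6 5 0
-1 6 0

x1=False, x2=True, x3=True, x4=True, x5=True, x6=False, x7=True, x8=True

Branch on x4: set x4 = True.
Branch on x1: set x1 = False.
Branch on x8: set x8 = True.
(x3) alone gives x3 = True.
(x7) alone gives x7 = True.
Branch on x6: set x6 = False.
All clauses hold; x2, x5 can take either value.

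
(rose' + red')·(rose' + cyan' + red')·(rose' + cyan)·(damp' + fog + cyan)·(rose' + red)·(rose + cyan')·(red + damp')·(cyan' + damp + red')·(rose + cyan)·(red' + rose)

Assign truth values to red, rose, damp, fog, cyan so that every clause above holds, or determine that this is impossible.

UNSATISFIABLE

Branch on rose: set rose = 0.
(cyan') alone gives cyan = 0.
But (cyan) is also a unit clause — contradiction.
Backtrack on rose: now try rose = 1.
(red') alone gives red = 0.
But (red) is also a unit clause — contradiction.
Both values of rose lead to a conflict.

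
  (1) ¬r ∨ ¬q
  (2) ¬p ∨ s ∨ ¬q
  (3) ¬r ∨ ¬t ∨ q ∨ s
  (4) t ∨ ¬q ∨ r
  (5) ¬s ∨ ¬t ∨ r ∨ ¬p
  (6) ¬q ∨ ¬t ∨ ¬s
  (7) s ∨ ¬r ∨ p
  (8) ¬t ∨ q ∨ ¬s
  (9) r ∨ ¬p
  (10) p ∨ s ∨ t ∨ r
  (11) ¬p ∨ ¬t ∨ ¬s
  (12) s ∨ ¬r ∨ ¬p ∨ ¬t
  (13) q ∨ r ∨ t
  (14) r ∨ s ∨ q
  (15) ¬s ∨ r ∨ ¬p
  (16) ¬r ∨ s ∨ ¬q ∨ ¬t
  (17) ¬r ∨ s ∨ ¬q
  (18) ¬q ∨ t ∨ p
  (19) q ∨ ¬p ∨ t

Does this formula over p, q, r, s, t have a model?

Case r = True:
(¬q) alone gives q = False.
Case t = False:
(¬p) alone gives p = False.
(s) alone gives s = True.
Every clause now holds.
A satisfying assignment: p ↦ False, q ↦ False, r ↦ True, s ↦ True, t ↦ False.

Yes, satisfiable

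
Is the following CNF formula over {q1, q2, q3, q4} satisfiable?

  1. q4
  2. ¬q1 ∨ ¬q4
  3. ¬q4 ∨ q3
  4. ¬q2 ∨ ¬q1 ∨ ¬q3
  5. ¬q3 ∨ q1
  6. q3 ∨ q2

No

The clause (q4) is unit, so q4 = True.
The clause (¬q1) is unit, so q1 = False.
The clause (q3) is unit, so q3 = True.
That conflicts with the unit clause (¬q3).
No assignment satisfies every clause.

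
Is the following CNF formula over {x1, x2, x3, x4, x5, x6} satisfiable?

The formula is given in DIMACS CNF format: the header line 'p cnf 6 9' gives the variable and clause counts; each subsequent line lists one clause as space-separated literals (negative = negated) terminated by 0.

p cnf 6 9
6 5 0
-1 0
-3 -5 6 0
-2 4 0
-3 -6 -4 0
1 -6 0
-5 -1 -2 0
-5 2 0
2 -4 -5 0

Yes

Unit clause (¬x1) forces x1 = False.
Unit clause (¬x6) forces x6 = False.
Unit clause (x5) forces x5 = True.
Unit clause (¬x3) forces x3 = False.
Unit clause (x2) forces x2 = True.
Unit clause (x4) forces x4 = True.
This assignment satisfies each clause.
A satisfying assignment: x1 ↦ False; x2 ↦ True; x3 ↦ False; x4 ↦ True; x5 ↦ True; x6 ↦ False.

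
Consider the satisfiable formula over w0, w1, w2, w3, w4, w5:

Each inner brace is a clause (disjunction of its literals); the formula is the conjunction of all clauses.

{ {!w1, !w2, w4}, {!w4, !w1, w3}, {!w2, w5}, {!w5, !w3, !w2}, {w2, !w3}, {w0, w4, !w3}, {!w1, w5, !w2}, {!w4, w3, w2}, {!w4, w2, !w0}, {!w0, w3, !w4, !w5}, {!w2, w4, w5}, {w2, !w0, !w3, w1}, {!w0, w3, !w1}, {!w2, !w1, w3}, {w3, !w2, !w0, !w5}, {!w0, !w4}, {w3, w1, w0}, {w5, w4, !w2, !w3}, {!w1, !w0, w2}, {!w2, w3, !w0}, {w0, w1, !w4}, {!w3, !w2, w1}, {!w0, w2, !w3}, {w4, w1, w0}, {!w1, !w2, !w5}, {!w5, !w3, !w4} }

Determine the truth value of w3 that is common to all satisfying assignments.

Suppose w3 = true.
(w2) alone gives w2 = true.
(w5) alone gives w5 = true.
Now (!w5) is unsatisfied and unit — conflict.
So every satisfying assignment has w3 = False.

False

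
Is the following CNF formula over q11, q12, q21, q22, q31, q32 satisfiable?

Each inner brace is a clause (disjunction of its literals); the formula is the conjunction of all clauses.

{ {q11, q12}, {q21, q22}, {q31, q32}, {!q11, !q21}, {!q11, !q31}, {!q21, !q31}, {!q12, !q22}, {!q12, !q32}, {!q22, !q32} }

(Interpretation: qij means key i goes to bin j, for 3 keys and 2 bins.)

Unsatisfiable

Try q11 = true.
Unit clause (!q21) forces q21 = false.
Unit clause (q22) forces q22 = true.
Unit clause (!q31) forces q31 = false.
Unit clause (q32) forces q32 = true.
That conflicts with the unit clause (!q32).
So q11 must be the other value — set q11 = false.
Unit clause (q12) forces q12 = true.
Unit clause (!q22) forces q22 = false.
Unit clause (q21) forces q21 = true.
Unit clause (!q31) forces q31 = false.
Unit clause (q32) forces q32 = true.
That conflicts with the unit clause (!q32).
Neither q11 = true nor q11 = false works.
No assignment satisfies every clause.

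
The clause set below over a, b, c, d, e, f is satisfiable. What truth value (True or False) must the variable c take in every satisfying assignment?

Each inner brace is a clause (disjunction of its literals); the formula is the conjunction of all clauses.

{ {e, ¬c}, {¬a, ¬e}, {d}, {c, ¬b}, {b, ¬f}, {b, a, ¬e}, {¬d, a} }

Suppose c = True.
From the singleton clause (e), e = True.
From the singleton clause (¬a), a = False.
From the singleton clause (d), d = True.
Now (¬d) is unsatisfied and unit — conflict.
So every satisfying assignment has c = False.

False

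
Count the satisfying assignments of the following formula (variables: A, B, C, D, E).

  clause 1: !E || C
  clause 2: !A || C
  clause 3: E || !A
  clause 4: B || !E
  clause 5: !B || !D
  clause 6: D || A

There are 2^5 = 32 truth assignments over (A, B, C, D, E).
Split on A. With A = true, the clauses containing A are satisfied and !A drops from the rest; 1 of the 2^4 = 16 assignments to the other variables satisfy what remains.
With A = false, by the same count on the reduced clause set, 2 assignments work.
(One model: A=F, B=F, C=F, D=T, E=F.)
Total: 1 + 2 = 3.

3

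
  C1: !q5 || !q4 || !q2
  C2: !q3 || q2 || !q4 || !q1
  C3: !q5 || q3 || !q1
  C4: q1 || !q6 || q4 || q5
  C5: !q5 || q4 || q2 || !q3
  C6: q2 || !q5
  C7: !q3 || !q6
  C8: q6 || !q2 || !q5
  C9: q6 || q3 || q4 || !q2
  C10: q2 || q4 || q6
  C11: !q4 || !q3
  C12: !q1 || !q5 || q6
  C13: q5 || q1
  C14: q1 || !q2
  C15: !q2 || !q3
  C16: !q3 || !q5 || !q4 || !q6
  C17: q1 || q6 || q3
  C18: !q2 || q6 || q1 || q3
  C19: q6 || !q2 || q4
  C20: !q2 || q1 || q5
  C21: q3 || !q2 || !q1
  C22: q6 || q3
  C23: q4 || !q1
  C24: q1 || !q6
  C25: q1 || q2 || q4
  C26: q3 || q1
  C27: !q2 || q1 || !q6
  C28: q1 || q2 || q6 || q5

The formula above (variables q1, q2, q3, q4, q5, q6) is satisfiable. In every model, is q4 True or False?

Suppose q4 = false.
From the singleton clause (!q1), q1 = false.
From the singleton clause (q5), q5 = true.
From the singleton clause (q2), q2 = true.
But (!q2) is also a unit clause — contradiction.
So every satisfying assignment has q4 = True.

True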